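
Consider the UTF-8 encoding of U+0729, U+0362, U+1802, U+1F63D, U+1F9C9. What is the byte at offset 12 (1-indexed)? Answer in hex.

1-indexed offset 12 is 0-indexed offset 11.
U+0729 → 2-byte form DC A9 at offsets 0–1.
U+0362 → 2-byte form CD A2 at offsets 2–3.
U+1802 → 3-byte form E1 A0 82 at offsets 4–6.
U+1F63D → 4-byte form F0 9F 98 BD at offsets 7–10.
U+1F9C9 → 4-byte form F0 9F A7 89 at offsets 11–14.
Offset 11 falls in char 5's range; it's byte 1 of F0 9F A7 89 = 0xF0.

0xF0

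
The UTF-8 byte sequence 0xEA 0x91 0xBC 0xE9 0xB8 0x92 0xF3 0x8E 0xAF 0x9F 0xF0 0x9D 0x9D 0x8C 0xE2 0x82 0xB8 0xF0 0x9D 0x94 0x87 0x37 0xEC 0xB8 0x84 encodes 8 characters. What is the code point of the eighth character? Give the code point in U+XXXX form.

U+CE04

Offset 0: leading byte 0xEA = 11101010 → 3-byte char #1 = EA 91 BC.
Offset 3: leading byte 0xE9 = 11101001 → 3-byte char #2 = E9 B8 92.
Offset 6: leading byte 0xF3 = 11110011 → 4-byte char #3 = F3 8E AF 9F.
Offset 10: leading byte 0xF0 = 11110000 → 4-byte char #4 = F0 9D 9D 8C.
Offset 14: leading byte 0xE2 = 11100010 → 3-byte char #5 = E2 82 B8.
Offset 17: leading byte 0xF0 = 11110000 → 4-byte char #6 = F0 9D 94 87.
Offset 21: leading byte 0x37 = 00110111 → 1-byte char #7 = 37.
Offset 22: leading byte 0xEC = 11101100 → 3-byte char #8 = EC B8 84.
Leading byte 0xEC = 11101100 matches 1110xxxx → 3-byte sequence.
Byte 1: 0xEC = 11101100, payload 1100 (4 bits).
Byte 2: 0xB8 = 10111000 (10xxxxxx ✓), payload 111000.
Byte 3: 0x84 = 10000100 (10xxxxxx ✓), payload 000100.
Concatenate: 1100111000000100 = 0xCE04 (16 bits → U+CE04).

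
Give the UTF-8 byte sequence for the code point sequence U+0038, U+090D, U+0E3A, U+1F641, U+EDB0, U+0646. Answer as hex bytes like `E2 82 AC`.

38 E0 A4 8D E0 B8 BA F0 9F 99 81 EE B6 B0 D9 86

U+0038: 1-byte form → 38.
U+090D: 3-byte form → E0 A4 8D.
U+0E3A: 3-byte form → E0 B8 BA.
U+1F641: 4-byte form → F0 9F 99 81.
U+EDB0: 3-byte form → EE B6 B0.
U+0646: 2-byte form → D9 86.
Concatenated (16 bytes): 38 E0 A4 8D E0 B8 BA F0 9F 99 81 EE B6 B0 D9 86.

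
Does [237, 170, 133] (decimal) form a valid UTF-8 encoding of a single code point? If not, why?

invalid (encodes a surrogate (U+D800–U+DFFF))

Structurally a 3-byte sequence; payload = 0xDA85.
But 0xDA85 is in U+D800–U+DFFF, the surrogate range. Surrogates are not Unicode scalar values and are forbidden in UTF-8.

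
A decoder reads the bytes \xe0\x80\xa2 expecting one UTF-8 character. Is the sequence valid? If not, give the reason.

invalid (overlong encoding)

Leading byte 0xE0 = 11100000 → 3-byte form.
Continuation bytes all match 10xxxxxx. Payload decodes to 0x22.
But 0x22 < 0x800, the minimum for a 3-byte sequence — this is an overlong encoding.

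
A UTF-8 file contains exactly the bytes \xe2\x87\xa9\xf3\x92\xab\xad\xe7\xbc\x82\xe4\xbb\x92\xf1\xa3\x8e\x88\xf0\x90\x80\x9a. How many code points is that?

6

Byte at offset 0: 0xE2 = 11100010 → 3-byte char (#1). Advance 3.
Byte at offset 3: 0xF3 = 11110011 → 4-byte char (#2). Advance 4.
Byte at offset 7: 0xE7 = 11100111 → 3-byte char (#3). Advance 3.
Byte at offset 10: 0xE4 = 11100100 → 3-byte char (#4). Advance 3.
Byte at offset 13: 0xF1 = 11110001 → 4-byte char (#5). Advance 4.
Byte at offset 17: 0xF0 = 11110000 → 4-byte char (#6). Advance 4.
Reached end at offset 21 after 6 code points.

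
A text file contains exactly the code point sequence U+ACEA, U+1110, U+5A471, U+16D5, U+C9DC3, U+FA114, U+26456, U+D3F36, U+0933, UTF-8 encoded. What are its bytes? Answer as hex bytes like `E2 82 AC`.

U+ACEA: 3-byte form → EA B3 AA.
U+1110: 3-byte form → E1 84 90.
U+5A471: 4-byte form → F1 9A 91 B1.
U+16D5: 3-byte form → E1 9B 95.
U+C9DC3: 4-byte form → F3 89 B7 83.
U+FA114: 4-byte form → F3 BA 84 94.
U+26456: 4-byte form → F0 A6 91 96.
U+D3F36: 4-byte form → F3 93 BC B6.
U+0933: 3-byte form → E0 A4 B3.
Concatenated (32 bytes): EA B3 AA E1 84 90 F1 9A 91 B1 E1 9B 95 F3 89 B7 83 F3 BA 84 94 F0 A6 91 96 F3 93 BC B6 E0 A4 B3.

EA B3 AA E1 84 90 F1 9A 91 B1 E1 9B 95 F3 89 B7 83 F3 BA 84 94 F0 A6 91 96 F3 93 BC B6 E0 A4 B3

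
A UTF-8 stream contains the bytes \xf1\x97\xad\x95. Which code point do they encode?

Leading byte 0xF1 = 11110001 matches 11110xxx → 4-byte sequence.
Byte 1: 0xF1 = 11110001, payload 001 (3 bits).
Byte 2: 0x97 = 10010111 (10xxxxxx ✓), payload 010111.
Byte 3: 0xAD = 10101101 (10xxxxxx ✓), payload 101101.
Byte 4: 0x95 = 10010101 (10xxxxxx ✓), payload 010101.
Concatenate: 001010111101101010101 = 0x57B55 (21 bits → U+57B55).

U+57B55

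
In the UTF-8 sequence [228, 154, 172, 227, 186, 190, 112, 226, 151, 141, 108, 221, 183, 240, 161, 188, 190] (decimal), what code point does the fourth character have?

Offset 0: leading byte 0xE4 = 11100100 → 3-byte char #1 = E4 9A AC.
Offset 3: leading byte 0xE3 = 11100011 → 3-byte char #2 = E3 BA BE.
Offset 6: leading byte 0x70 = 01110000 → 1-byte char #3 = 70.
Offset 7: leading byte 0xE2 = 11100010 → 3-byte char #4 = E2 97 8D.
Leading byte 0xE2 = 11100010 matches 1110xxxx → 3-byte sequence.
Byte 1: 0xE2 = 11100010, payload 0010 (4 bits).
Byte 2: 0x97 = 10010111 (10xxxxxx ✓), payload 010111.
Byte 3: 0x8D = 10001101 (10xxxxxx ✓), payload 001101.
Concatenate: 0010010111001101 = 0x25CD (16 bits → U+25CD).

U+25CD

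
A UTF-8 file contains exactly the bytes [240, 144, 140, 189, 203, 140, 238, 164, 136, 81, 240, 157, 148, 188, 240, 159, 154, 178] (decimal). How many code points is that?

Byte at offset 0: 0xF0 = 11110000 → 4-byte char (#1). Advance 4.
Byte at offset 4: 0xCB = 11001011 → 2-byte char (#2). Advance 2.
Byte at offset 6: 0xEE = 11101110 → 3-byte char (#3). Advance 3.
Byte at offset 9: 0x51 = 01010001 → 1-byte char (#4). Advance 1.
Byte at offset 10: 0xF0 = 11110000 → 4-byte char (#5). Advance 4.
Byte at offset 14: 0xF0 = 11110000 → 4-byte char (#6). Advance 4.
Reached end at offset 18 after 6 code points.

6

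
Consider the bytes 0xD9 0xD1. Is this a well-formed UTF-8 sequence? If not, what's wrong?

Leading byte 0xD9 = 11011001 → 2-byte form.
Byte 2 is 0xD1 = 11010001, which is not 10xxxxxx — expected a continuation byte.

invalid (non-continuation byte where continuation expected)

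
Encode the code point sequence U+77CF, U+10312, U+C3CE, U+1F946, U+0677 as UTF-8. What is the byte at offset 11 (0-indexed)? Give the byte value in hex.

U+77CF → 3-byte form E7 9F 8F at offsets 0–2.
U+10312 → 4-byte form F0 90 8C 92 at offsets 3–6.
U+C3CE → 3-byte form EC 8F 8E at offsets 7–9.
U+1F946 → 4-byte form F0 9F A5 86 at offsets 10–13.
Offset 11 falls in char 4's range; it's byte 2 of F0 9F A5 86 = 0x9F.

0x9F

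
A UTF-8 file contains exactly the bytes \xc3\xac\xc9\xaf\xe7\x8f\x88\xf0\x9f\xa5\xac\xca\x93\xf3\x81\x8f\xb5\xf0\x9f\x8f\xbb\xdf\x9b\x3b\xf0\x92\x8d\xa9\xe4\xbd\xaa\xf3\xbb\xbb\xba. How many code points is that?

Byte at offset 0: 0xC3 = 11000011 → 2-byte char (#1). Advance 2.
Byte at offset 2: 0xC9 = 11001001 → 2-byte char (#2). Advance 2.
Byte at offset 4: 0xE7 = 11100111 → 3-byte char (#3). Advance 3.
Byte at offset 7: 0xF0 = 11110000 → 4-byte char (#4). Advance 4.
Byte at offset 11: 0xCA = 11001010 → 2-byte char (#5). Advance 2.
Byte at offset 13: 0xF3 = 11110011 → 4-byte char (#6). Advance 4.
Byte at offset 17: 0xF0 = 11110000 → 4-byte char (#7). Advance 4.
Byte at offset 21: 0xDF = 11011111 → 2-byte char (#8). Advance 2.
Byte at offset 23: 0x3B = 00111011 → 1-byte char (#9). Advance 1.
Byte at offset 24: 0xF0 = 11110000 → 4-byte char (#10). Advance 4.
Byte at offset 28: 0xE4 = 11100100 → 3-byte char (#11). Advance 3.
Byte at offset 31: 0xF3 = 11110011 → 4-byte char (#12). Advance 4.
Reached end at offset 35 after 12 code points.

12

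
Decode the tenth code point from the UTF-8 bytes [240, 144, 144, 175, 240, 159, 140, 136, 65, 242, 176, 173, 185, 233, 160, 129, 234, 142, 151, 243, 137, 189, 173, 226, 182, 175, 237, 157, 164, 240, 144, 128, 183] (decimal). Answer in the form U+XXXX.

U+10037

Offset 0: leading byte 0xF0 = 11110000 → 4-byte char #1 = F0 90 90 AF.
Offset 4: leading byte 0xF0 = 11110000 → 4-byte char #2 = F0 9F 8C 88.
Offset 8: leading byte 0x41 = 01000001 → 1-byte char #3 = 41.
Offset 9: leading byte 0xF2 = 11110010 → 4-byte char #4 = F2 B0 AD B9.
Offset 13: leading byte 0xE9 = 11101001 → 3-byte char #5 = E9 A0 81.
Offset 16: leading byte 0xEA = 11101010 → 3-byte char #6 = EA 8E 97.
Offset 19: leading byte 0xF3 = 11110011 → 4-byte char #7 = F3 89 BD AD.
Offset 23: leading byte 0xE2 = 11100010 → 3-byte char #8 = E2 B6 AF.
Offset 26: leading byte 0xED = 11101101 → 3-byte char #9 = ED 9D A4.
Offset 29: leading byte 0xF0 = 11110000 → 4-byte char #10 = F0 90 80 B7.
Leading byte 0xF0 = 11110000 matches 11110xxx → 4-byte sequence.
Byte 1: 0xF0 = 11110000, payload 000 (3 bits).
Byte 2: 0x90 = 10010000 (10xxxxxx ✓), payload 010000.
Byte 3: 0x80 = 10000000 (10xxxxxx ✓), payload 000000.
Byte 4: 0xB7 = 10110111 (10xxxxxx ✓), payload 110111.
Concatenate: 000010000000000110111 = 0x10037 (21 bits → U+10037).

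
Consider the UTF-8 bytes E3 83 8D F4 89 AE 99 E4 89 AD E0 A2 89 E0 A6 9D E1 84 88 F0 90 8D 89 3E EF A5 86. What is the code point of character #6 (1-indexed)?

Offset 0: leading byte 0xE3 = 11100011 → 3-byte char #1 = E3 83 8D.
Offset 3: leading byte 0xF4 = 11110100 → 4-byte char #2 = F4 89 AE 99.
Offset 7: leading byte 0xE4 = 11100100 → 3-byte char #3 = E4 89 AD.
Offset 10: leading byte 0xE0 = 11100000 → 3-byte char #4 = E0 A2 89.
Offset 13: leading byte 0xE0 = 11100000 → 3-byte char #5 = E0 A6 9D.
Offset 16: leading byte 0xE1 = 11100001 → 3-byte char #6 = E1 84 88.
Leading byte 0xE1 = 11100001 matches 1110xxxx → 3-byte sequence.
Byte 1: 0xE1 = 11100001, payload 0001 (4 bits).
Byte 2: 0x84 = 10000100 (10xxxxxx ✓), payload 000100.
Byte 3: 0x88 = 10001000 (10xxxxxx ✓), payload 001000.
Concatenate: 0001000100001000 = 0x1108 (16 bits → U+1108).

U+1108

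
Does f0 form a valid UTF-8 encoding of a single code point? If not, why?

Leading byte 0xF0 = 11110000 → 4-byte form, but only 1 byte is present.

invalid (sequence truncated)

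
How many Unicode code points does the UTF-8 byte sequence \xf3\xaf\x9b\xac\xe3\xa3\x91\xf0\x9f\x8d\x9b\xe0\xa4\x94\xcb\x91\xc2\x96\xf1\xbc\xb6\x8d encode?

7

Byte at offset 0: 0xF3 = 11110011 → 4-byte char (#1). Advance 4.
Byte at offset 4: 0xE3 = 11100011 → 3-byte char (#2). Advance 3.
Byte at offset 7: 0xF0 = 11110000 → 4-byte char (#3). Advance 4.
Byte at offset 11: 0xE0 = 11100000 → 3-byte char (#4). Advance 3.
Byte at offset 14: 0xCB = 11001011 → 2-byte char (#5). Advance 2.
Byte at offset 16: 0xC2 = 11000010 → 2-byte char (#6). Advance 2.
Byte at offset 18: 0xF1 = 11110001 → 4-byte char (#7). Advance 4.
Reached end at offset 22 after 7 code points.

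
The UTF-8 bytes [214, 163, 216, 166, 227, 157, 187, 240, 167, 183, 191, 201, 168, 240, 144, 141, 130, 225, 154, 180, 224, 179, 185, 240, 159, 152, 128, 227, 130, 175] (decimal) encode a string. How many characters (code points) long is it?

10

Byte at offset 0: 0xD6 = 11010110 → 2-byte char (#1). Advance 2.
Byte at offset 2: 0xD8 = 11011000 → 2-byte char (#2). Advance 2.
Byte at offset 4: 0xE3 = 11100011 → 3-byte char (#3). Advance 3.
Byte at offset 7: 0xF0 = 11110000 → 4-byte char (#4). Advance 4.
Byte at offset 11: 0xC9 = 11001001 → 2-byte char (#5). Advance 2.
Byte at offset 13: 0xF0 = 11110000 → 4-byte char (#6). Advance 4.
Byte at offset 17: 0xE1 = 11100001 → 3-byte char (#7). Advance 3.
Byte at offset 20: 0xE0 = 11100000 → 3-byte char (#8). Advance 3.
Byte at offset 23: 0xF0 = 11110000 → 4-byte char (#9). Advance 4.
Byte at offset 27: 0xE3 = 11100011 → 3-byte char (#10). Advance 3.
Reached end at offset 30 after 10 code points.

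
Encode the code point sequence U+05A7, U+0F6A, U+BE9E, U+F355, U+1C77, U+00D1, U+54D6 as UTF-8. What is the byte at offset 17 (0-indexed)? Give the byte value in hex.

U+05A7 → 2-byte form D6 A7 at offsets 0–1.
U+0F6A → 3-byte form E0 BD AA at offsets 2–4.
U+BE9E → 3-byte form EB BA 9E at offsets 5–7.
U+F355 → 3-byte form EF 8D 95 at offsets 8–10.
U+1C77 → 3-byte form E1 B1 B7 at offsets 11–13.
U+00D1 → 2-byte form C3 91 at offsets 14–15.
U+54D6 → 3-byte form E5 93 96 at offsets 16–18.
Offset 17 falls in char 7's range; it's byte 2 of E5 93 96 = 0x93.

0x93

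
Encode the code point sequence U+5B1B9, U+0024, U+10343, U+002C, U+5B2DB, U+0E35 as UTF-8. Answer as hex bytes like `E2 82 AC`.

F1 9B 86 B9 24 F0 90 8D 83 2C F1 9B 8B 9B E0 B8 B5

U+5B1B9: 4-byte form → F1 9B 86 B9.
U+0024: 1-byte form → 24.
U+10343: 4-byte form → F0 90 8D 83.
U+002C: 1-byte form → 2C.
U+5B2DB: 4-byte form → F1 9B 8B 9B.
U+0E35: 3-byte form → E0 B8 B5.
Concatenated (17 bytes): F1 9B 86 B9 24 F0 90 8D 83 2C F1 9B 8B 9B E0 B8 B5.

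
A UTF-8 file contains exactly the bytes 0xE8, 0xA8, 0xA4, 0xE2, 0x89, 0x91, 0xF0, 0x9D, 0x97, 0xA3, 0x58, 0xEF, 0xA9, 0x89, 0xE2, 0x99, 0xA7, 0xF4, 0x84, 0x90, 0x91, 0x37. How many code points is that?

Byte at offset 0: 0xE8 = 11101000 → 3-byte char (#1). Advance 3.
Byte at offset 3: 0xE2 = 11100010 → 3-byte char (#2). Advance 3.
Byte at offset 6: 0xF0 = 11110000 → 4-byte char (#3). Advance 4.
Byte at offset 10: 0x58 = 01011000 → 1-byte char (#4). Advance 1.
Byte at offset 11: 0xEF = 11101111 → 3-byte char (#5). Advance 3.
Byte at offset 14: 0xE2 = 11100010 → 3-byte char (#6). Advance 3.
Byte at offset 17: 0xF4 = 11110100 → 4-byte char (#7). Advance 4.
Byte at offset 21: 0x37 = 00110111 → 1-byte char (#8). Advance 1.
Reached end at offset 22 after 8 code points.

8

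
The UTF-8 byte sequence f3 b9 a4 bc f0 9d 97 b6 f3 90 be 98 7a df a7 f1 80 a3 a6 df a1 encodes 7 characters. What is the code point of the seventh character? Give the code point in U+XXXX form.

Offset 0: leading byte 0xF3 = 11110011 → 4-byte char #1 = F3 B9 A4 BC.
Offset 4: leading byte 0xF0 = 11110000 → 4-byte char #2 = F0 9D 97 B6.
Offset 8: leading byte 0xF3 = 11110011 → 4-byte char #3 = F3 90 BE 98.
Offset 12: leading byte 0x7A = 01111010 → 1-byte char #4 = 7A.
Offset 13: leading byte 0xDF = 11011111 → 2-byte char #5 = DF A7.
Offset 15: leading byte 0xF1 = 11110001 → 4-byte char #6 = F1 80 A3 A6.
Offset 19: leading byte 0xDF = 11011111 → 2-byte char #7 = DF A1.
Leading byte 0xDF = 11011111 matches 110xxxxx → 2-byte sequence.
Byte 1: 0xDF = 11011111, payload 11111 (5 bits).
Byte 2: 0xA1 = 10100001 (10xxxxxx ✓), payload 100001.
Concatenate: 11111100001 = 0x7E1 (11 bits → U+07E1).

U+07E1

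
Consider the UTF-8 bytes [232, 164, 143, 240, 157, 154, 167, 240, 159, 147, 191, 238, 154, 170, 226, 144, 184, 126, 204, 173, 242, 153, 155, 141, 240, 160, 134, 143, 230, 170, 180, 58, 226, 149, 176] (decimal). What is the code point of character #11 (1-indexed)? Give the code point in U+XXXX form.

U+003A

Offset 0: leading byte 0xE8 = 11101000 → 3-byte char #1 = E8 A4 8F.
Offset 3: leading byte 0xF0 = 11110000 → 4-byte char #2 = F0 9D 9A A7.
Offset 7: leading byte 0xF0 = 11110000 → 4-byte char #3 = F0 9F 93 BF.
Offset 11: leading byte 0xEE = 11101110 → 3-byte char #4 = EE 9A AA.
Offset 14: leading byte 0xE2 = 11100010 → 3-byte char #5 = E2 90 B8.
Offset 17: leading byte 0x7E = 01111110 → 1-byte char #6 = 7E.
Offset 18: leading byte 0xCC = 11001100 → 2-byte char #7 = CC AD.
Offset 20: leading byte 0xF2 = 11110010 → 4-byte char #8 = F2 99 9B 8D.
Offset 24: leading byte 0xF0 = 11110000 → 4-byte char #9 = F0 A0 86 8F.
Offset 28: leading byte 0xE6 = 11100110 → 3-byte char #10 = E6 AA B4.
Offset 31: leading byte 0x3A = 00111010 → 1-byte char #11 = 3A.
Leading byte 0x3A = 00111010 matches 0xxxxxxx → 1-byte sequence.
Byte 1: 0x3A = 00111010, payload 0111010 (7 bits).
Concatenate: 0111010 = 0x3A (7 bits → U+003A).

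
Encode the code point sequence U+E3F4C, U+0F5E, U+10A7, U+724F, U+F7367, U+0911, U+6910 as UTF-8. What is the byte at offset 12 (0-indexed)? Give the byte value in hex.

U+E3F4C → 4-byte form F3 A3 BD 8C at offsets 0–3.
U+0F5E → 3-byte form E0 BD 9E at offsets 4–6.
U+10A7 → 3-byte form E1 82 A7 at offsets 7–9.
U+724F → 3-byte form E7 89 8F at offsets 10–12.
Offset 12 falls in char 4's range; it's byte 3 of E7 89 8F = 0x8F.

0x8F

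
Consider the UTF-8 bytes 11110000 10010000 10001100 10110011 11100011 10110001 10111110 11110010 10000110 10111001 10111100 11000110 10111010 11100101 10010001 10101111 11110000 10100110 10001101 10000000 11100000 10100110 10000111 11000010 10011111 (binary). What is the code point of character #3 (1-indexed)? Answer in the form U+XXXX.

U+86E7C

Offset 0: leading byte 0xF0 = 11110000 → 4-byte char #1 = F0 90 8C B3.
Offset 4: leading byte 0xE3 = 11100011 → 3-byte char #2 = E3 B1 BE.
Offset 7: leading byte 0xF2 = 11110010 → 4-byte char #3 = F2 86 B9 BC.
Leading byte 0xF2 = 11110010 matches 11110xxx → 4-byte sequence.
Byte 1: 0xF2 = 11110010, payload 010 (3 bits).
Byte 2: 0x86 = 10000110 (10xxxxxx ✓), payload 000110.
Byte 3: 0xB9 = 10111001 (10xxxxxx ✓), payload 111001.
Byte 4: 0xBC = 10111100 (10xxxxxx ✓), payload 111100.
Concatenate: 010000110111001111100 = 0x86E7C (21 bits → U+86E7C).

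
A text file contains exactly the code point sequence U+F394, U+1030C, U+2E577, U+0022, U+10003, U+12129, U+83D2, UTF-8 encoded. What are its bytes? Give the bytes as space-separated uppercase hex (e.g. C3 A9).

U+F394: 3-byte form → EF 8E 94.
U+1030C: 4-byte form → F0 90 8C 8C.
U+2E577: 4-byte form → F0 AE 95 B7.
U+0022: 1-byte form → 22.
U+10003: 4-byte form → F0 90 80 83.
U+12129: 4-byte form → F0 92 84 A9.
U+83D2: 3-byte form → E8 8F 92.
Concatenated (23 bytes): EF 8E 94 F0 90 8C 8C F0 AE 95 B7 22 F0 90 80 83 F0 92 84 A9 E8 8F 92.

EF 8E 94 F0 90 8C 8C F0 AE 95 B7 22 F0 90 80 83 F0 92 84 A9 E8 8F 92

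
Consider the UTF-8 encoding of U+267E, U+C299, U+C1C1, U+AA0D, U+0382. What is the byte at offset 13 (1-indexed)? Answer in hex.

0xCE

1-indexed offset 13 is 0-indexed offset 12.
U+267E → 3-byte form E2 99 BE at offsets 0–2.
U+C299 → 3-byte form EC 8A 99 at offsets 3–5.
U+C1C1 → 3-byte form EC 87 81 at offsets 6–8.
U+AA0D → 3-byte form EA A8 8D at offsets 9–11.
U+0382 → 2-byte form CE 82 at offsets 12–13.
Offset 12 falls in char 5's range; it's byte 1 of CE 82 = 0xCE.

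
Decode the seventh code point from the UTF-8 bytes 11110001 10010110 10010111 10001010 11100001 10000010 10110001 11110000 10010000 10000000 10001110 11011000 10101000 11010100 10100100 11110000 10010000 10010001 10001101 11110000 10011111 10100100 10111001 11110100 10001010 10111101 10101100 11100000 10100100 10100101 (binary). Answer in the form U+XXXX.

U+1F939

Offset 0: leading byte 0xF1 = 11110001 → 4-byte char #1 = F1 96 97 8A.
Offset 4: leading byte 0xE1 = 11100001 → 3-byte char #2 = E1 82 B1.
Offset 7: leading byte 0xF0 = 11110000 → 4-byte char #3 = F0 90 80 8E.
Offset 11: leading byte 0xD8 = 11011000 → 2-byte char #4 = D8 A8.
Offset 13: leading byte 0xD4 = 11010100 → 2-byte char #5 = D4 A4.
Offset 15: leading byte 0xF0 = 11110000 → 4-byte char #6 = F0 90 91 8D.
Offset 19: leading byte 0xF0 = 11110000 → 4-byte char #7 = F0 9F A4 B9.
Leading byte 0xF0 = 11110000 matches 11110xxx → 4-byte sequence.
Byte 1: 0xF0 = 11110000, payload 000 (3 bits).
Byte 2: 0x9F = 10011111 (10xxxxxx ✓), payload 011111.
Byte 3: 0xA4 = 10100100 (10xxxxxx ✓), payload 100100.
Byte 4: 0xB9 = 10111001 (10xxxxxx ✓), payload 111001.
Concatenate: 000011111100100111001 = 0x1F939 (21 bits → U+1F939).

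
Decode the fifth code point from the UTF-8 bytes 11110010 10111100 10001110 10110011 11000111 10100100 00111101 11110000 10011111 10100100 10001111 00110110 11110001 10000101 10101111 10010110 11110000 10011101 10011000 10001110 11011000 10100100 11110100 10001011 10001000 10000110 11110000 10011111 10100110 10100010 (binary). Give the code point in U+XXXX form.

Offset 0: leading byte 0xF2 = 11110010 → 4-byte char #1 = F2 BC 8E B3.
Offset 4: leading byte 0xC7 = 11000111 → 2-byte char #2 = C7 A4.
Offset 6: leading byte 0x3D = 00111101 → 1-byte char #3 = 3D.
Offset 7: leading byte 0xF0 = 11110000 → 4-byte char #4 = F0 9F A4 8F.
Offset 11: leading byte 0x36 = 00110110 → 1-byte char #5 = 36.
Leading byte 0x36 = 00110110 matches 0xxxxxxx → 1-byte sequence.
Byte 1: 0x36 = 00110110, payload 0110110 (7 bits).
Concatenate: 0110110 = 0x36 (7 bits → U+0036).

U+0036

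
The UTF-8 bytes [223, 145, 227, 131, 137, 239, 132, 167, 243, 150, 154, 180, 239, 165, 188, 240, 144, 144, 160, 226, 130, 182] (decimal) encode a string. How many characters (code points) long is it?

Byte at offset 0: 0xDF = 11011111 → 2-byte char (#1). Advance 2.
Byte at offset 2: 0xE3 = 11100011 → 3-byte char (#2). Advance 3.
Byte at offset 5: 0xEF = 11101111 → 3-byte char (#3). Advance 3.
Byte at offset 8: 0xF3 = 11110011 → 4-byte char (#4). Advance 4.
Byte at offset 12: 0xEF = 11101111 → 3-byte char (#5). Advance 3.
Byte at offset 15: 0xF0 = 11110000 → 4-byte char (#6). Advance 4.
Byte at offset 19: 0xE2 = 11100010 → 3-byte char (#7). Advance 3.
Reached end at offset 22 after 7 code points.

7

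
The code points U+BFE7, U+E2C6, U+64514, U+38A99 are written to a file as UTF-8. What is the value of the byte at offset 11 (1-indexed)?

1-indexed offset 11 is 0-indexed offset 10.
U+BFE7 → 3-byte form EB BF A7 at offsets 0–2.
U+E2C6 → 3-byte form EE 8B 86 at offsets 3–5.
U+64514 → 4-byte form F1 A4 94 94 at offsets 6–9.
U+38A99 → 4-byte form F0 B8 AA 99 at offsets 10–13.
Offset 10 falls in char 4's range; it's byte 1 of F0 B8 AA 99 = 0xF0.

0xF0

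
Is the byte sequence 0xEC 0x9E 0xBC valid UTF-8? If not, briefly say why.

valid

Leading byte 0xEC = 11101100 → 3-byte form.
Continuation bytes 0x9E=10011110, 0xBC=10111100 all match 10xxxxxx.
Decoded value 0xC7BC is ≥ 0x800 (shortest form) and not a surrogate.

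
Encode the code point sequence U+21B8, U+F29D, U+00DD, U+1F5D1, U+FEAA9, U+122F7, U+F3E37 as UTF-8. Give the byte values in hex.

E2 86 B8 EF 8A 9D C3 9D F0 9F 97 91 F3 BE AA A9 F0 92 8B B7 F3 B3 B8 B7

U+21B8: 3-byte form → E2 86 B8.
U+F29D: 3-byte form → EF 8A 9D.
U+00DD: 2-byte form → C3 9D.
U+1F5D1: 4-byte form → F0 9F 97 91.
U+FEAA9: 4-byte form → F3 BE AA A9.
U+122F7: 4-byte form → F0 92 8B B7.
U+F3E37: 4-byte form → F3 B3 B8 B7.
Concatenated (24 bytes): E2 86 B8 EF 8A 9D C3 9D F0 9F 97 91 F3 BE AA A9 F0 92 8B B7 F3 B3 B8 B7.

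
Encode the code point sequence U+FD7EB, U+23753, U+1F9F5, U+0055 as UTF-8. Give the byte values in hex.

U+FD7EB: 4-byte form → F3 BD 9F AB.
U+23753: 4-byte form → F0 A3 9D 93.
U+1F9F5: 4-byte form → F0 9F A7 B5.
U+0055: 1-byte form → 55.
Concatenated (13 bytes): F3 BD 9F AB F0 A3 9D 93 F0 9F A7 B5 55.

F3 BD 9F AB F0 A3 9D 93 F0 9F A7 B5 55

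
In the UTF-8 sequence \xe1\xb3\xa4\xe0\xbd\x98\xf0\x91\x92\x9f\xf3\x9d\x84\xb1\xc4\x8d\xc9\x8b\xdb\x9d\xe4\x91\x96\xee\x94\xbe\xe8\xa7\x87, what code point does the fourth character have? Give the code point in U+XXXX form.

Offset 0: leading byte 0xE1 = 11100001 → 3-byte char #1 = E1 B3 A4.
Offset 3: leading byte 0xE0 = 11100000 → 3-byte char #2 = E0 BD 98.
Offset 6: leading byte 0xF0 = 11110000 → 4-byte char #3 = F0 91 92 9F.
Offset 10: leading byte 0xF3 = 11110011 → 4-byte char #4 = F3 9D 84 B1.
Leading byte 0xF3 = 11110011 matches 11110xxx → 4-byte sequence.
Byte 1: 0xF3 = 11110011, payload 011 (3 bits).
Byte 2: 0x9D = 10011101 (10xxxxxx ✓), payload 011101.
Byte 3: 0x84 = 10000100 (10xxxxxx ✓), payload 000100.
Byte 4: 0xB1 = 10110001 (10xxxxxx ✓), payload 110001.
Concatenate: 011011101000100110001 = 0xDD131 (21 bits → U+DD131).

U+DD131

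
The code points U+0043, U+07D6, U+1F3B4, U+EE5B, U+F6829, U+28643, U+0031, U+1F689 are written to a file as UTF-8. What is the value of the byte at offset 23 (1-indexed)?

0x89

1-indexed offset 23 is 0-indexed offset 22.
U+0043 → 1-byte form 43 at offsets 0–0.
U+07D6 → 2-byte form DF 96 at offsets 1–2.
U+1F3B4 → 4-byte form F0 9F 8E B4 at offsets 3–6.
U+EE5B → 3-byte form EE B9 9B at offsets 7–9.
U+F6829 → 4-byte form F3 B6 A0 A9 at offsets 10–13.
U+28643 → 4-byte form F0 A8 99 83 at offsets 14–17.
U+0031 → 1-byte form 31 at offsets 18–18.
U+1F689 → 4-byte form F0 9F 9A 89 at offsets 19–22.
Offset 22 falls in char 8's range; it's byte 4 of F0 9F 9A 89 = 0x89.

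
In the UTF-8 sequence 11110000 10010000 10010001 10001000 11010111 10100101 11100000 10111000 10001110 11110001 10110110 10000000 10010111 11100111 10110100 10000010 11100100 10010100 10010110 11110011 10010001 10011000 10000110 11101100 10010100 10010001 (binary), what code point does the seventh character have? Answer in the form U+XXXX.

U+D1606

Offset 0: leading byte 0xF0 = 11110000 → 4-byte char #1 = F0 90 91 88.
Offset 4: leading byte 0xD7 = 11010111 → 2-byte char #2 = D7 A5.
Offset 6: leading byte 0xE0 = 11100000 → 3-byte char #3 = E0 B8 8E.
Offset 9: leading byte 0xF1 = 11110001 → 4-byte char #4 = F1 B6 80 97.
Offset 13: leading byte 0xE7 = 11100111 → 3-byte char #5 = E7 B4 82.
Offset 16: leading byte 0xE4 = 11100100 → 3-byte char #6 = E4 94 96.
Offset 19: leading byte 0xF3 = 11110011 → 4-byte char #7 = F3 91 98 86.
Leading byte 0xF3 = 11110011 matches 11110xxx → 4-byte sequence.
Byte 1: 0xF3 = 11110011, payload 011 (3 bits).
Byte 2: 0x91 = 10010001 (10xxxxxx ✓), payload 010001.
Byte 3: 0x98 = 10011000 (10xxxxxx ✓), payload 011000.
Byte 4: 0x86 = 10000110 (10xxxxxx ✓), payload 000110.
Concatenate: 011010001011000000110 = 0xD1606 (21 bits → U+D1606).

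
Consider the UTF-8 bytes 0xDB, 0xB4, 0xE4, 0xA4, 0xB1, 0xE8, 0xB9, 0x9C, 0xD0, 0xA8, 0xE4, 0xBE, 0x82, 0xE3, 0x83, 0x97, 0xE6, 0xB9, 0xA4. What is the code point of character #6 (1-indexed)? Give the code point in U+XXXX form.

Offset 0: leading byte 0xDB = 11011011 → 2-byte char #1 = DB B4.
Offset 2: leading byte 0xE4 = 11100100 → 3-byte char #2 = E4 A4 B1.
Offset 5: leading byte 0xE8 = 11101000 → 3-byte char #3 = E8 B9 9C.
Offset 8: leading byte 0xD0 = 11010000 → 2-byte char #4 = D0 A8.
Offset 10: leading byte 0xE4 = 11100100 → 3-byte char #5 = E4 BE 82.
Offset 13: leading byte 0xE3 = 11100011 → 3-byte char #6 = E3 83 97.
Leading byte 0xE3 = 11100011 matches 1110xxxx → 3-byte sequence.
Byte 1: 0xE3 = 11100011, payload 0011 (4 bits).
Byte 2: 0x83 = 10000011 (10xxxxxx ✓), payload 000011.
Byte 3: 0x97 = 10010111 (10xxxxxx ✓), payload 010111.
Concatenate: 0011000011010111 = 0x30D7 (16 bits → U+30D7).

U+30D7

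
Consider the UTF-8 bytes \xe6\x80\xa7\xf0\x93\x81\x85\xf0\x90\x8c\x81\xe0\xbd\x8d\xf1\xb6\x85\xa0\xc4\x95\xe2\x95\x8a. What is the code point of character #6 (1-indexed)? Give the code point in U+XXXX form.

U+0115

Offset 0: leading byte 0xE6 = 11100110 → 3-byte char #1 = E6 80 A7.
Offset 3: leading byte 0xF0 = 11110000 → 4-byte char #2 = F0 93 81 85.
Offset 7: leading byte 0xF0 = 11110000 → 4-byte char #3 = F0 90 8C 81.
Offset 11: leading byte 0xE0 = 11100000 → 3-byte char #4 = E0 BD 8D.
Offset 14: leading byte 0xF1 = 11110001 → 4-byte char #5 = F1 B6 85 A0.
Offset 18: leading byte 0xC4 = 11000100 → 2-byte char #6 = C4 95.
Leading byte 0xC4 = 11000100 matches 110xxxxx → 2-byte sequence.
Byte 1: 0xC4 = 11000100, payload 00100 (5 bits).
Byte 2: 0x95 = 10010101 (10xxxxxx ✓), payload 010101.
Concatenate: 00100010101 = 0x115 (11 bits → U+0115).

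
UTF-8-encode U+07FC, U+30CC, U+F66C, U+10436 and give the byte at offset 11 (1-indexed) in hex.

1-indexed offset 11 is 0-indexed offset 10.
U+07FC → 2-byte form DF BC at offsets 0–1.
U+30CC → 3-byte form E3 83 8C at offsets 2–4.
U+F66C → 3-byte form EF 99 AC at offsets 5–7.
U+10436 → 4-byte form F0 90 90 B6 at offsets 8–11.
Offset 10 falls in char 4's range; it's byte 3 of F0 90 90 B6 = 0x90.

0x90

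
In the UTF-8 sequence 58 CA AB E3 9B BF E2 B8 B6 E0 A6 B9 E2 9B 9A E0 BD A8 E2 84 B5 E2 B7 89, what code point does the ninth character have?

U+2DC9

Offset 0: leading byte 0x58 = 01011000 → 1-byte char #1 = 58.
Offset 1: leading byte 0xCA = 11001010 → 2-byte char #2 = CA AB.
Offset 3: leading byte 0xE3 = 11100011 → 3-byte char #3 = E3 9B BF.
Offset 6: leading byte 0xE2 = 11100010 → 3-byte char #4 = E2 B8 B6.
Offset 9: leading byte 0xE0 = 11100000 → 3-byte char #5 = E0 A6 B9.
Offset 12: leading byte 0xE2 = 11100010 → 3-byte char #6 = E2 9B 9A.
Offset 15: leading byte 0xE0 = 11100000 → 3-byte char #7 = E0 BD A8.
Offset 18: leading byte 0xE2 = 11100010 → 3-byte char #8 = E2 84 B5.
Offset 21: leading byte 0xE2 = 11100010 → 3-byte char #9 = E2 B7 89.
Leading byte 0xE2 = 11100010 matches 1110xxxx → 3-byte sequence.
Byte 1: 0xE2 = 11100010, payload 0010 (4 bits).
Byte 2: 0xB7 = 10110111 (10xxxxxx ✓), payload 110111.
Byte 3: 0x89 = 10001001 (10xxxxxx ✓), payload 001001.
Concatenate: 0010110111001001 = 0x2DC9 (16 bits → U+2DC9).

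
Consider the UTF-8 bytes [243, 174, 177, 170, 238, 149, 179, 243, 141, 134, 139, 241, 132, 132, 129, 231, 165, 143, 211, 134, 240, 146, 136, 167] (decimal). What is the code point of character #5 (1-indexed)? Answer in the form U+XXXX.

Offset 0: leading byte 0xF3 = 11110011 → 4-byte char #1 = F3 AE B1 AA.
Offset 4: leading byte 0xEE = 11101110 → 3-byte char #2 = EE 95 B3.
Offset 7: leading byte 0xF3 = 11110011 → 4-byte char #3 = F3 8D 86 8B.
Offset 11: leading byte 0xF1 = 11110001 → 4-byte char #4 = F1 84 84 81.
Offset 15: leading byte 0xE7 = 11100111 → 3-byte char #5 = E7 A5 8F.
Leading byte 0xE7 = 11100111 matches 1110xxxx → 3-byte sequence.
Byte 1: 0xE7 = 11100111, payload 0111 (4 bits).
Byte 2: 0xA5 = 10100101 (10xxxxxx ✓), payload 100101.
Byte 3: 0x8F = 10001111 (10xxxxxx ✓), payload 001111.
Concatenate: 0111100101001111 = 0x794F (16 bits → U+794F).

U+794F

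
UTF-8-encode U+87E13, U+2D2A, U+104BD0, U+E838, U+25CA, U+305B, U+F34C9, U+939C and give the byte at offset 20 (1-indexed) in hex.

1-indexed offset 20 is 0-indexed offset 19.
U+87E13 → 4-byte form F2 87 B8 93 at offsets 0–3.
U+2D2A → 3-byte form E2 B4 AA at offsets 4–6.
U+104BD0 → 4-byte form F4 84 AF 90 at offsets 7–10.
U+E838 → 3-byte form EE A0 B8 at offsets 11–13.
U+25CA → 3-byte form E2 97 8A at offsets 14–16.
U+305B → 3-byte form E3 81 9B at offsets 17–19.
Offset 19 falls in char 6's range; it's byte 3 of E3 81 9B = 0x9B.

0x9B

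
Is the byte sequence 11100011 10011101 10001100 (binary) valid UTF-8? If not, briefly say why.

valid

Leading byte 0xE3 = 11100011 → 3-byte form.
Continuation bytes 0x9D=10011101, 0x8C=10001100 all match 10xxxxxx.
Decoded value 0x374C is ≥ 0x800 (shortest form) and not a surrogate.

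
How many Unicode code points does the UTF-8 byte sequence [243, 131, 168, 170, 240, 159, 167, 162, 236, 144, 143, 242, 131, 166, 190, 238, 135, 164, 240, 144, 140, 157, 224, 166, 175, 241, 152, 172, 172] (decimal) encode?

8

Byte at offset 0: 0xF3 = 11110011 → 4-byte char (#1). Advance 4.
Byte at offset 4: 0xF0 = 11110000 → 4-byte char (#2). Advance 4.
Byte at offset 8: 0xEC = 11101100 → 3-byte char (#3). Advance 3.
Byte at offset 11: 0xF2 = 11110010 → 4-byte char (#4). Advance 4.
Byte at offset 15: 0xEE = 11101110 → 3-byte char (#5). Advance 3.
Byte at offset 18: 0xF0 = 11110000 → 4-byte char (#6). Advance 4.
Byte at offset 22: 0xE0 = 11100000 → 3-byte char (#7). Advance 3.
Byte at offset 25: 0xF1 = 11110001 → 4-byte char (#8). Advance 4.
Reached end at offset 29 after 8 code points.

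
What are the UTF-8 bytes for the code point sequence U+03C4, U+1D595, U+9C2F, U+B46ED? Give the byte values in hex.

CF 84 F0 9D 96 95 E9 B0 AF F2 B4 9B AD

U+03C4: 2-byte form → CF 84.
U+1D595: 4-byte form → F0 9D 96 95.
U+9C2F: 3-byte form → E9 B0 AF.
U+B46ED: 4-byte form → F2 B4 9B AD.
Concatenated (13 bytes): CF 84 F0 9D 96 95 E9 B0 AF F2 B4 9B AD.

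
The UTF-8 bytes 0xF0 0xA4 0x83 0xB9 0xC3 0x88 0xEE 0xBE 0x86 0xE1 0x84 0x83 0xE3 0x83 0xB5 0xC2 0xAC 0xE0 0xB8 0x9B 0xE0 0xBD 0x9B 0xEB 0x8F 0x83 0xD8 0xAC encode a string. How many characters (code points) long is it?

Byte at offset 0: 0xF0 = 11110000 → 4-byte char (#1). Advance 4.
Byte at offset 4: 0xC3 = 11000011 → 2-byte char (#2). Advance 2.
Byte at offset 6: 0xEE = 11101110 → 3-byte char (#3). Advance 3.
Byte at offset 9: 0xE1 = 11100001 → 3-byte char (#4). Advance 3.
Byte at offset 12: 0xE3 = 11100011 → 3-byte char (#5). Advance 3.
Byte at offset 15: 0xC2 = 11000010 → 2-byte char (#6). Advance 2.
Byte at offset 17: 0xE0 = 11100000 → 3-byte char (#7). Advance 3.
Byte at offset 20: 0xE0 = 11100000 → 3-byte char (#8). Advance 3.
Byte at offset 23: 0xEB = 11101011 → 3-byte char (#9). Advance 3.
Byte at offset 26: 0xD8 = 11011000 → 2-byte char (#10). Advance 2.
Reached end at offset 28 after 10 code points.

10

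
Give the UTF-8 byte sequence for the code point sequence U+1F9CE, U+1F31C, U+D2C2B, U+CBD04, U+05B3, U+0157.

U+1F9CE: 4-byte form → F0 9F A7 8E.
U+1F31C: 4-byte form → F0 9F 8C 9C.
U+D2C2B: 4-byte form → F3 92 B0 AB.
U+CBD04: 4-byte form → F3 8B B4 84.
U+05B3: 2-byte form → D6 B3.
U+0157: 2-byte form → C5 97.
Concatenated (20 bytes): F0 9F A7 8E F0 9F 8C 9C F3 92 B0 AB F3 8B B4 84 D6 B3 C5 97.

F0 9F A7 8E F0 9F 8C 9C F3 92 B0 AB F3 8B B4 84 D6 B3 C5 97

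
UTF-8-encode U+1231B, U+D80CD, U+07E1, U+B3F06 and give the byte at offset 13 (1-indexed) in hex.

0xBC

1-indexed offset 13 is 0-indexed offset 12.
U+1231B → 4-byte form F0 92 8C 9B at offsets 0–3.
U+D80CD → 4-byte form F3 98 83 8D at offsets 4–7.
U+07E1 → 2-byte form DF A1 at offsets 8–9.
U+B3F06 → 4-byte form F2 B3 BC 86 at offsets 10–13.
Offset 12 falls in char 4's range; it's byte 3 of F2 B3 BC 86 = 0xBC.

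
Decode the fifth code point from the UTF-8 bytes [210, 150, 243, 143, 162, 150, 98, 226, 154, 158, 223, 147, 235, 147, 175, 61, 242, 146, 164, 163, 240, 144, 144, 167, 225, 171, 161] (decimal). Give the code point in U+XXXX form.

U+07D3

Offset 0: leading byte 0xD2 = 11010010 → 2-byte char #1 = D2 96.
Offset 2: leading byte 0xF3 = 11110011 → 4-byte char #2 = F3 8F A2 96.
Offset 6: leading byte 0x62 = 01100010 → 1-byte char #3 = 62.
Offset 7: leading byte 0xE2 = 11100010 → 3-byte char #4 = E2 9A 9E.
Offset 10: leading byte 0xDF = 11011111 → 2-byte char #5 = DF 93.
Leading byte 0xDF = 11011111 matches 110xxxxx → 2-byte sequence.
Byte 1: 0xDF = 11011111, payload 11111 (5 bits).
Byte 2: 0x93 = 10010011 (10xxxxxx ✓), payload 010011.
Concatenate: 11111010011 = 0x7D3 (11 bits → U+07D3).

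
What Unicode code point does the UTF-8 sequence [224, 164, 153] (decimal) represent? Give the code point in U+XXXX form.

U+0919

Leading byte 0xE0 = 11100000 matches 1110xxxx → 3-byte sequence.
Byte 1: 0xE0 = 11100000, payload 0000 (4 bits).
Byte 2: 0xA4 = 10100100 (10xxxxxx ✓), payload 100100.
Byte 3: 0x99 = 10011001 (10xxxxxx ✓), payload 011001.
Concatenate: 0000100100011001 = 0x919 (16 bits → U+0919).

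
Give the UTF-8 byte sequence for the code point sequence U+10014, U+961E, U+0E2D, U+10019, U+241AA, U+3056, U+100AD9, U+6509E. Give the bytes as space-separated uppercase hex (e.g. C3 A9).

U+10014: 4-byte form → F0 90 80 94.
U+961E: 3-byte form → E9 98 9E.
U+0E2D: 3-byte form → E0 B8 AD.
U+10019: 4-byte form → F0 90 80 99.
U+241AA: 4-byte form → F0 A4 86 AA.
U+3056: 3-byte form → E3 81 96.
U+100AD9: 4-byte form → F4 80 AB 99.
U+6509E: 4-byte form → F1 A5 82 9E.
Concatenated (29 bytes): F0 90 80 94 E9 98 9E E0 B8 AD F0 90 80 99 F0 A4 86 AA E3 81 96 F4 80 AB 99 F1 A5 82 9E.

F0 90 80 94 E9 98 9E E0 B8 AD F0 90 80 99 F0 A4 86 AA E3 81 96 F4 80 AB 99 F1 A5 82 9E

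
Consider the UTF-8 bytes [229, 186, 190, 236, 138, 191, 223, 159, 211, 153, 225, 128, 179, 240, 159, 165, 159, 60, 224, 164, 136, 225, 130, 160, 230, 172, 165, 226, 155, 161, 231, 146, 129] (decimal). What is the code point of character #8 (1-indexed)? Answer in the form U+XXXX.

Offset 0: leading byte 0xE5 = 11100101 → 3-byte char #1 = E5 BA BE.
Offset 3: leading byte 0xEC = 11101100 → 3-byte char #2 = EC 8A BF.
Offset 6: leading byte 0xDF = 11011111 → 2-byte char #3 = DF 9F.
Offset 8: leading byte 0xD3 = 11010011 → 2-byte char #4 = D3 99.
Offset 10: leading byte 0xE1 = 11100001 → 3-byte char #5 = E1 80 B3.
Offset 13: leading byte 0xF0 = 11110000 → 4-byte char #6 = F0 9F A5 9F.
Offset 17: leading byte 0x3C = 00111100 → 1-byte char #7 = 3C.
Offset 18: leading byte 0xE0 = 11100000 → 3-byte char #8 = E0 A4 88.
Leading byte 0xE0 = 11100000 matches 1110xxxx → 3-byte sequence.
Byte 1: 0xE0 = 11100000, payload 0000 (4 bits).
Byte 2: 0xA4 = 10100100 (10xxxxxx ✓), payload 100100.
Byte 3: 0x88 = 10001000 (10xxxxxx ✓), payload 001000.
Concatenate: 0000100100001000 = 0x908 (16 bits → U+0908).

U+0908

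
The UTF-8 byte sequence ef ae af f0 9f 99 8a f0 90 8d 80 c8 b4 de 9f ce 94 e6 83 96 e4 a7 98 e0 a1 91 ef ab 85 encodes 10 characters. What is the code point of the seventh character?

U+60D6

Offset 0: leading byte 0xEF = 11101111 → 3-byte char #1 = EF AE AF.
Offset 3: leading byte 0xF0 = 11110000 → 4-byte char #2 = F0 9F 99 8A.
Offset 7: leading byte 0xF0 = 11110000 → 4-byte char #3 = F0 90 8D 80.
Offset 11: leading byte 0xC8 = 11001000 → 2-byte char #4 = C8 B4.
Offset 13: leading byte 0xDE = 11011110 → 2-byte char #5 = DE 9F.
Offset 15: leading byte 0xCE = 11001110 → 2-byte char #6 = CE 94.
Offset 17: leading byte 0xE6 = 11100110 → 3-byte char #7 = E6 83 96.
Leading byte 0xE6 = 11100110 matches 1110xxxx → 3-byte sequence.
Byte 1: 0xE6 = 11100110, payload 0110 (4 bits).
Byte 2: 0x83 = 10000011 (10xxxxxx ✓), payload 000011.
Byte 3: 0x96 = 10010110 (10xxxxxx ✓), payload 010110.
Concatenate: 0110000011010110 = 0x60D6 (16 bits → U+60D6).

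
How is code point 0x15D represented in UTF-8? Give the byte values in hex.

U+015D = 0x15D = 349 decimal. In range U+0080–U+07FF → 2-byte form: 110xxxxx 10xxxxxx.
Binary (11 bits): 00101011101.
Split 5+6: 00101 | 011101.
Byte 1: 11000101 = 0xC5.
Byte 2: 10011101 = 0x9D.

C5 9D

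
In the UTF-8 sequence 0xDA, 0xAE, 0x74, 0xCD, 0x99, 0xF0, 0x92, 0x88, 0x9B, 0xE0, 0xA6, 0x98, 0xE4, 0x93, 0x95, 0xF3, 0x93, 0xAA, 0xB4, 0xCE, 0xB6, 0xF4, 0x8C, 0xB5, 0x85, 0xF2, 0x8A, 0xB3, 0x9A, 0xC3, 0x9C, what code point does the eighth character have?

Offset 0: leading byte 0xDA = 11011010 → 2-byte char #1 = DA AE.
Offset 2: leading byte 0x74 = 01110100 → 1-byte char #2 = 74.
Offset 3: leading byte 0xCD = 11001101 → 2-byte char #3 = CD 99.
Offset 5: leading byte 0xF0 = 11110000 → 4-byte char #4 = F0 92 88 9B.
Offset 9: leading byte 0xE0 = 11100000 → 3-byte char #5 = E0 A6 98.
Offset 12: leading byte 0xE4 = 11100100 → 3-byte char #6 = E4 93 95.
Offset 15: leading byte 0xF3 = 11110011 → 4-byte char #7 = F3 93 AA B4.
Offset 19: leading byte 0xCE = 11001110 → 2-byte char #8 = CE B6.
Leading byte 0xCE = 11001110 matches 110xxxxx → 2-byte sequence.
Byte 1: 0xCE = 11001110, payload 01110 (5 bits).
Byte 2: 0xB6 = 10110110 (10xxxxxx ✓), payload 110110.
Concatenate: 01110110110 = 0x3B6 (11 bits → U+03B6).

U+03B6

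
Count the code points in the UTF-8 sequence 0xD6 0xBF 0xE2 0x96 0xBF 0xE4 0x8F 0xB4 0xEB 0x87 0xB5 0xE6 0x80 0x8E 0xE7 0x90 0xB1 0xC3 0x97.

7

Byte at offset 0: 0xD6 = 11010110 → 2-byte char (#1). Advance 2.
Byte at offset 2: 0xE2 = 11100010 → 3-byte char (#2). Advance 3.
Byte at offset 5: 0xE4 = 11100100 → 3-byte char (#3). Advance 3.
Byte at offset 8: 0xEB = 11101011 → 3-byte char (#4). Advance 3.
Byte at offset 11: 0xE6 = 11100110 → 3-byte char (#5). Advance 3.
Byte at offset 14: 0xE7 = 11100111 → 3-byte char (#6). Advance 3.
Byte at offset 17: 0xC3 = 11000011 → 2-byte char (#7). Advance 2.
Reached end at offset 19 after 7 code points.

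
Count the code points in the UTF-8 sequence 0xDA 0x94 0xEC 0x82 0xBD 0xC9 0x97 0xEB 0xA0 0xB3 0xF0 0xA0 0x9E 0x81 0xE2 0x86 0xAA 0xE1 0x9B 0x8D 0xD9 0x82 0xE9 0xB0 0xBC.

Byte at offset 0: 0xDA = 11011010 → 2-byte char (#1). Advance 2.
Byte at offset 2: 0xEC = 11101100 → 3-byte char (#2). Advance 3.
Byte at offset 5: 0xC9 = 11001001 → 2-byte char (#3). Advance 2.
Byte at offset 7: 0xEB = 11101011 → 3-byte char (#4). Advance 3.
Byte at offset 10: 0xF0 = 11110000 → 4-byte char (#5). Advance 4.
Byte at offset 14: 0xE2 = 11100010 → 3-byte char (#6). Advance 3.
Byte at offset 17: 0xE1 = 11100001 → 3-byte char (#7). Advance 3.
Byte at offset 20: 0xD9 = 11011001 → 2-byte char (#8). Advance 2.
Byte at offset 22: 0xE9 = 11101001 → 3-byte char (#9). Advance 3.
Reached end at offset 25 after 9 code points.

9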